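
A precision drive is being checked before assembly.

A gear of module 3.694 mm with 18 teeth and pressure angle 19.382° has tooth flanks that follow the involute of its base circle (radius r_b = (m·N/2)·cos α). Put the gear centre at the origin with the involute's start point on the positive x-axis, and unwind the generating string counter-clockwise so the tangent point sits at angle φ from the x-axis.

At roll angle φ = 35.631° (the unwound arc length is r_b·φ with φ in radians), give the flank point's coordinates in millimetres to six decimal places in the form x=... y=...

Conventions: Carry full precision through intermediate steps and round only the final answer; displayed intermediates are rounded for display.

x=36.852330 y=2.418283

single-mesh involute tooth geometry (18T wheel at module 3.694)
pitch radius r_p = m·N/2 = 3.694·18/2 = 33.246000
base radius r_b = r_p·cos α = 33.246000·cos 19.382° = 31.361848
roll angle φ = 35.631° = 0.62187827 rad
x = r_b·(cos φ + φ·sin φ) = 36.852330
y = r_b·(sin φ − φ·cos φ) = 2.418283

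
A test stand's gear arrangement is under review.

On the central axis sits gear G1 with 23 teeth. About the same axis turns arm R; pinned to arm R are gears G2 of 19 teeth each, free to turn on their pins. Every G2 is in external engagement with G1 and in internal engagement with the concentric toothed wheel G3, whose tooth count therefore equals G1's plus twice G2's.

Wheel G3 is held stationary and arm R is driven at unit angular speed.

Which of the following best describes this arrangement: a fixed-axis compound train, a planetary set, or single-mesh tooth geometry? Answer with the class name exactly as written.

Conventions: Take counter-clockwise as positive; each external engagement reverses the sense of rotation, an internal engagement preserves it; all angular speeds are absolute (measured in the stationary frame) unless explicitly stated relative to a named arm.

planetary set

planetary set (23T centre, 19T on arm, 61T internal) — Willis relation
classification: planetary set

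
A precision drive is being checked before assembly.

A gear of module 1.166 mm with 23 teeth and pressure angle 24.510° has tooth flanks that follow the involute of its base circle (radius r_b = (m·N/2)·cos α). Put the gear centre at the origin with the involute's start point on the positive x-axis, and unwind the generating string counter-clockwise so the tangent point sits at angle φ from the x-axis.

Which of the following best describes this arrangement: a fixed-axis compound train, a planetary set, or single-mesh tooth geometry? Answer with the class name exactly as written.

single-mesh tooth geometry

class = single-mesh tooth geometry [base-circle involute, m = 1.166, 23T]
classification: single-mesh tooth geometry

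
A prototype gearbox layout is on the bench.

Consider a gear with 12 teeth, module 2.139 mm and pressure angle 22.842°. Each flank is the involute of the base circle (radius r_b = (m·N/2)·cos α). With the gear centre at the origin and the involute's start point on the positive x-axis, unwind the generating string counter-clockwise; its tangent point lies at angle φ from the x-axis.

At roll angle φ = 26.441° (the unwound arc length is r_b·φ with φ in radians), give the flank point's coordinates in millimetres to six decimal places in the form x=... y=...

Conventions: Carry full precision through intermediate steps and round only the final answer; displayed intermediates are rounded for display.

x=13.020711 y=0.379282

topology: single-mesh involute geometry — m = 2.139, N = 12
pitch radius r_p = m·N/2 = 2.139·12/2 = 12.834000
base radius r_b = r_p·cos α = 12.834000·cos 22.842° = 11.827543
roll angle φ = 26.441° = 0.46148251 rad
x = r_b·(cos φ + φ·sin φ) = 13.020711
y = r_b·(sin φ − φ·cos φ) = 0.379282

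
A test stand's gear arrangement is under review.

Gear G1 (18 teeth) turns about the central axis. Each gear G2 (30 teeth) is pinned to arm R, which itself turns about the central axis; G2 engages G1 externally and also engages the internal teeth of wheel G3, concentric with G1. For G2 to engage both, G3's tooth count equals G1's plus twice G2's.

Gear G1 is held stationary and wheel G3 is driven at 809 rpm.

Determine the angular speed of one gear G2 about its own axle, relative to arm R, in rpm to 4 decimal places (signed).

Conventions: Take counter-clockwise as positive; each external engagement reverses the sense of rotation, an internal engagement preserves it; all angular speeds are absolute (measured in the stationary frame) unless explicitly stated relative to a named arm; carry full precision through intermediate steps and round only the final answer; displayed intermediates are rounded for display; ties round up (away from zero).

planetary set (18T centre, 30T on arm, 78T internal) — Willis relation
normalise by the input: solve with ω_ring = 1, then scale by 809 rpm
ring teeth: 18 + 2·30 = 78
18(ω_sun−ω_arm) = −78(ω_ring−ω_arm),  ω_sun = 0, ω_ring = 1
18(0−ω_arm) = −78(1−ω_arm)  ⇒  96·ω_arm = 78  ⇒  ω_arm = 13/16
sun–planet mesh: 18·(0−13/16) = −30·(ω_p−ω_arm)  ⇒  ω_p−ω_arm = 39/80
scale: ω_p−ω_arm = 39/80 × 809 rpm = +394.3875 rpm

+394.3875 rpm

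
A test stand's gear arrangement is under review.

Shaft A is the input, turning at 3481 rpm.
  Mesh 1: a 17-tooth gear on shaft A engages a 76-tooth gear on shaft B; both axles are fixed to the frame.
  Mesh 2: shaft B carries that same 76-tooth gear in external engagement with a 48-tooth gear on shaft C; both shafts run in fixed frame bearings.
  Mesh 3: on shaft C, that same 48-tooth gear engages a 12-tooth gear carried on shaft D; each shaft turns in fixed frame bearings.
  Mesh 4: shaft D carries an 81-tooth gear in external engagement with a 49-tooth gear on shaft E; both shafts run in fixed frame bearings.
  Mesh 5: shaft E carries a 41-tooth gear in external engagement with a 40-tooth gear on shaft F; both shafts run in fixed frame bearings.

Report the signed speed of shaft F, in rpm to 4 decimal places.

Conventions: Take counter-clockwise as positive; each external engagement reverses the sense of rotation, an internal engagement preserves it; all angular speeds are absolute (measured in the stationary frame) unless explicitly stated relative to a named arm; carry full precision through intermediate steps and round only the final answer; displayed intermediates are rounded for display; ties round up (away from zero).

-8355.7320 rpm

topology: fixed-axis compound train — 5 meshes, A→F
mesh 1 [17T→76T]: ω = 3481.0000×17/76 = 778.6447 rpm, sense flips to −
mesh 2 [76T→48T]: ω = 778.6447×76/48 = 1232.8542 rpm, sense flips to +
mesh 3 [48T→12T]: ω = 1232.8542×48/12 = 4931.4167 rpm, sense flips to −
mesh 4 [81T→49T]: ω = 4931.4167×81/49 = 8151.9337 rpm, sense flips to +
mesh 5 [41T→40T]: ω = 8151.9337×41/40 = 8355.7320 rpm, sense flips to −
signed output speed = -8355.7320 rpm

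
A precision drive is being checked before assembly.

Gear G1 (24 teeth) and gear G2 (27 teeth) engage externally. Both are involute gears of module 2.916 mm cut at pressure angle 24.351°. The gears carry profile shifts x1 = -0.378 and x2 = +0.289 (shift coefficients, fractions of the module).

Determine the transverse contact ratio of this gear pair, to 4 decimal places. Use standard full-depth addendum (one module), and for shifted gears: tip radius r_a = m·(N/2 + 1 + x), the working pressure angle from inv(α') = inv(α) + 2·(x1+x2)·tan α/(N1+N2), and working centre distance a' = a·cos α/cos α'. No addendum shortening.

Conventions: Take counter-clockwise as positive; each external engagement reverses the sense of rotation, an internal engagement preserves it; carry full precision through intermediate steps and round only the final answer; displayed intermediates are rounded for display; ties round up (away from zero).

1.4767

recognized (one external pair, fixed centres): single-mesh tooth geometry, m = 2.916, N1 = 24, N2 = 27
base radii: r_b1 = 31.878993, r_b2 = 35.863868
tip radii: r_a1 = 36.805752, r_a2 = 43.124724
inv(α') = inv(24.351°) + 2·(-0.378+0.289)·tan α/(24+27) = 0.02600458  ⇒  α' = 23.89979°
a' = a·cos α / cos α' = 74.3580·cos 24.351°/cos 23.89979° = 74.096205
action lengths: √(r_a1²−r_b1²) = 18.395466, √(r_a2²−r_b2²) = 23.948378
base pitch p_b = π·m·cos α = 8.345901
CR = (18.395466 + 23.948378 − 74.096205·sin 23.89979°)/8.345901 = 1.476730
contact ratio ≈ 1.4767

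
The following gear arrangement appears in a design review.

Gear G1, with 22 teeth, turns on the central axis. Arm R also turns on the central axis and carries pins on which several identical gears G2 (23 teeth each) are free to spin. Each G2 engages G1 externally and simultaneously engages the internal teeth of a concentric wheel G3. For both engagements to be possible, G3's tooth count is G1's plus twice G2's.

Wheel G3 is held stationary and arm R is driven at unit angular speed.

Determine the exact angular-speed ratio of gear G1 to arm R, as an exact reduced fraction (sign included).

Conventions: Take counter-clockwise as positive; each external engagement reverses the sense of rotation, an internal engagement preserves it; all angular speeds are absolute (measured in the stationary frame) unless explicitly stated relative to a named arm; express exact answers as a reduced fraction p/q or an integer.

class = planetary set [G3 = 22+2·23 = 68; Willis about the carrier]
ring teeth: 22 + 2·23 = 68
22(ω_sun−ω_arm) = −68(ω_ring−ω_arm),  ω_ring = 0, ω_arm = 1
ω_sun = 1 − (68/22)(0−1) = 45/11
ω_out/ω_in = 45/11

45/11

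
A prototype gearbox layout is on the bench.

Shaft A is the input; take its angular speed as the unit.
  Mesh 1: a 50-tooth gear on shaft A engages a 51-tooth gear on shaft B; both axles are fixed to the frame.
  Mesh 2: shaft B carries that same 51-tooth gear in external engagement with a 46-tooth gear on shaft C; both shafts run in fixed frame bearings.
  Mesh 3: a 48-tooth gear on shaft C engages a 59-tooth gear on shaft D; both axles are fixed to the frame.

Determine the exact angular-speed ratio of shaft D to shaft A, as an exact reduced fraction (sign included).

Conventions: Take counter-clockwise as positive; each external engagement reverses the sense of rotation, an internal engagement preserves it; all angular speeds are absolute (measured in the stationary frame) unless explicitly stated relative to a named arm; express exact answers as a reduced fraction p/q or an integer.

-1200/1357

class = fixed-axis compound train [3 meshes; 3 ratios multiply, 3 sense flips]
mesh 1 [50T→51T]: running ratio 50/51, sense −
mesh 2 [51T→46T]: running ratio 25/23, sense +
mesh 3 [48T→59T]: running ratio 1200/1357, sense −
ω_out/ω_in = -1200/1357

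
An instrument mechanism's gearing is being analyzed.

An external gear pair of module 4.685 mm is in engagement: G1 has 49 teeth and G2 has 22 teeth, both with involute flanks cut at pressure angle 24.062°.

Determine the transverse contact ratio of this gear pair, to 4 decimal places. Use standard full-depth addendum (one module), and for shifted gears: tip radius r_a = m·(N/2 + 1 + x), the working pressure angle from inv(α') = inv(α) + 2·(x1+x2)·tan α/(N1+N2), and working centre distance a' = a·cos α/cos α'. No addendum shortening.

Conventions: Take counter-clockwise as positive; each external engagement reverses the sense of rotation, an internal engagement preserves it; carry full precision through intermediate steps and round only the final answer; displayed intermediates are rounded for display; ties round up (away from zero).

recognized (one external pair, fixed centres): single-mesh tooth geometry, m = 4.685, N1 = 49, N2 = 22
base radii: r_b1 = 104.808451, r_b2 = 47.056855
tip radii: r_a1 = 119.467500, r_a2 = 56.220000
no profile shift: α' = α, a' = a
action lengths: √(r_a1²−r_b1²) = 57.338226, √(r_a2²−r_b2²) = 30.762652
base pitch p_b = π·m·cos α = 13.439406
CR = (57.338226 + 30.762652 − 166.317500·sin 24.06200°)/13.439406 = 1.509671
contact ratio ≈ 1.5097

1.5097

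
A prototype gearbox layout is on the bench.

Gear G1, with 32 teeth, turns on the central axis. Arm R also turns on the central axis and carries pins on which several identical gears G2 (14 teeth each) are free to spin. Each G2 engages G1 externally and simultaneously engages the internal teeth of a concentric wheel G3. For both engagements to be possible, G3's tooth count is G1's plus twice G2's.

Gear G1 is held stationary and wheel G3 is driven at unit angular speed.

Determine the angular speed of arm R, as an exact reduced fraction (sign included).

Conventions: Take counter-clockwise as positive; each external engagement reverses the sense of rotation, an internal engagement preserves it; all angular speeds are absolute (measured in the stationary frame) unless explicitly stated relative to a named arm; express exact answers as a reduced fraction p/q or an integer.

15/23

planetary set (32T centre, 14T on arm, 60T internal) — Willis relation
ring teeth: 32 + 2·14 = 60
32(ω_sun−ω_arm) = −60(ω_ring−ω_arm),  ω_sun = 0, ω_ring = 1
32(0−ω_arm) = −60(1−ω_arm)  ⇒  92·ω_arm = 60  ⇒  ω_arm = 15/23
exact speed ratio = 15/23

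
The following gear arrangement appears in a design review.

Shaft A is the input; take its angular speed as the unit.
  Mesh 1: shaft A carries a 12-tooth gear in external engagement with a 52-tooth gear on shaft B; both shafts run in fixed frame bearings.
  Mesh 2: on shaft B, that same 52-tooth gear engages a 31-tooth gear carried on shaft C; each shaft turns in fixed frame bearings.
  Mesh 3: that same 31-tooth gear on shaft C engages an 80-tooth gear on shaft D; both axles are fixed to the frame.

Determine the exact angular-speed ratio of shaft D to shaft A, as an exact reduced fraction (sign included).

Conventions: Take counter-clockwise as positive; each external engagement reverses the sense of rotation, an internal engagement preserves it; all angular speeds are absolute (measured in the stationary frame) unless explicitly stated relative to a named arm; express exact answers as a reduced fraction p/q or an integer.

class = fixed-axis compound train [3 meshes; 3 ratios multiply, 3 sense flips]
mesh 1 [12T→52T]: running ratio 3/13, sense −
mesh 2 [52T→31T]: running ratio 12/31, sense +
mesh 3 [31T→80T]: running ratio 3/20, sense −
ω_out/ω_in = -3/20

-3/20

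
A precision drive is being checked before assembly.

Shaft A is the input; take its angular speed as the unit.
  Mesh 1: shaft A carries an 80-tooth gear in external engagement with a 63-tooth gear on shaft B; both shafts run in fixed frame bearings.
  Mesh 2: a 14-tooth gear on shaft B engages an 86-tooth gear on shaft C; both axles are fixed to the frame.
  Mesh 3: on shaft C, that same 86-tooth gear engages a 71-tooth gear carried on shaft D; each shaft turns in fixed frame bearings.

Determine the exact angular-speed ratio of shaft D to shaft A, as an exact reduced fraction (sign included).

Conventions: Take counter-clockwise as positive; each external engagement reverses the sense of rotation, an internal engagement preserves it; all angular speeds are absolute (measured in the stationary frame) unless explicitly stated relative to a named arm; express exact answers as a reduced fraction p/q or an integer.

-160/639

class = fixed-axis compound train [3 meshes; 3 ratios multiply, 3 sense flips]
mesh 1 [80T→63T]: running ratio 80/63, sense −
mesh 2 [14T→86T]: running ratio 80/387, sense +
mesh 3 [86T→71T]: running ratio 160/639, sense −
ω_out/ω_in = -160/639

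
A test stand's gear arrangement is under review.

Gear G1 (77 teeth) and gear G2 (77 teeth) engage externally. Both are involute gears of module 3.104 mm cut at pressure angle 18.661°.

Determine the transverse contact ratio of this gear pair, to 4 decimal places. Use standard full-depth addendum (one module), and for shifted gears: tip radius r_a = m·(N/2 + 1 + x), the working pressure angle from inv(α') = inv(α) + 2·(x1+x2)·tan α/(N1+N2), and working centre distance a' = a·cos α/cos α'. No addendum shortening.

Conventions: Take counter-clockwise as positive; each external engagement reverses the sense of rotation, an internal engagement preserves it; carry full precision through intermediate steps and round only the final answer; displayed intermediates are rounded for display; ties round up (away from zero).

topology: single-mesh involute geometry — m = 3.104, 77T/77T pair
base radii: r_b1 = 113.221471, r_b2 = 113.221471
tip radii: r_a1 = 122.608000, r_a2 = 122.608000
no profile shift: α' = α, a' = a
action lengths: √(r_a1²−r_b1²) = 47.049126, √(r_a2²−r_b2²) = 47.049126
base pitch p_b = π·m·cos α = 9.238850
CR = (47.049126 + 47.049126 − 239.008000·sin 18.66100°)/9.238850 = 1.907521
contact ratio ≈ 1.9075

1.9075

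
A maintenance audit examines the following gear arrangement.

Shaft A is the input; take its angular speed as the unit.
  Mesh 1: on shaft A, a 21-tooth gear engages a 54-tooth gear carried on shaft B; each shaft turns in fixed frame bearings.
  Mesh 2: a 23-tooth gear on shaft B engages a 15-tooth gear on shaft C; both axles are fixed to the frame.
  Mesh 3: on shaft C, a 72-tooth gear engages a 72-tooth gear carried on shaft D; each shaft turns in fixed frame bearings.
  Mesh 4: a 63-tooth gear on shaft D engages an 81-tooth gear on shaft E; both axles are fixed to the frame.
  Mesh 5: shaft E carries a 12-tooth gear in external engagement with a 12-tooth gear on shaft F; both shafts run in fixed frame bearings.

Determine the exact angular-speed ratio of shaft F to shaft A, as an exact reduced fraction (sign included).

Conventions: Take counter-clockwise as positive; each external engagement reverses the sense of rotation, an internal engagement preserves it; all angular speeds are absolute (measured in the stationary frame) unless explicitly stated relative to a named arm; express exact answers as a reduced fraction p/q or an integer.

class = fixed-axis compound train [5 meshes; 5 ratios multiply, 5 sense flips]
mesh 1 [21T→54T]: running ratio 7/18, sense −
mesh 2 [23T→15T]: running ratio 161/270, sense +
mesh 3 [72T→72T]: running ratio 161/270, sense −
mesh 4 [63T→81T]: running ratio 1127/2430, sense +
mesh 5 [12T→12T]: running ratio 1127/2430, sense −
ω_out/ω_in = -1127/2430

-1127/2430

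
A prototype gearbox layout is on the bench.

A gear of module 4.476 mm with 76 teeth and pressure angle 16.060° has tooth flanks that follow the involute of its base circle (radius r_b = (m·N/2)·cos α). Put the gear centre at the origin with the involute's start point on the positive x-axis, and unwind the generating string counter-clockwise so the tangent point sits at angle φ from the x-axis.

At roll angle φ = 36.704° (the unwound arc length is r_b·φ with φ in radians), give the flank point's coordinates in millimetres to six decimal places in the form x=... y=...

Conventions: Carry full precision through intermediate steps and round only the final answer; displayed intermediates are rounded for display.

class = single-mesh tooth geometry [base-circle involute, m = 4.476, 76T]
pitch radius r_p = m·N/2 = 4.476·76/2 = 170.088000
base radius r_b = r_p·cos α = 170.088000·cos 16.060° = 163.449894
roll angle φ = 36.704° = 0.64060565 rad
x = r_b·(cos φ + φ·sin φ) = 193.624677
y = r_b·(sin φ − φ·cos φ) = 13.743822

x=193.624677 y=13.743822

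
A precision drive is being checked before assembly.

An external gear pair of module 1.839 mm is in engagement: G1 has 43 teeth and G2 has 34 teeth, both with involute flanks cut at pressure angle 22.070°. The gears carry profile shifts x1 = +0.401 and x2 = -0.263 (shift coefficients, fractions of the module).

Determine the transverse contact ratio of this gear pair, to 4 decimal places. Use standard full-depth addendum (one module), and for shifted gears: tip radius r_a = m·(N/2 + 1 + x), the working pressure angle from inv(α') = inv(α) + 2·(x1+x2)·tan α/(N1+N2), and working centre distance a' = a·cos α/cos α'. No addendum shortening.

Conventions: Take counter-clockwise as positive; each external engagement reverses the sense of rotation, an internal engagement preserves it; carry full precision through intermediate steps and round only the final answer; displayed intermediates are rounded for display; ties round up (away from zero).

1.5846

recognized (one external pair, fixed centres): single-mesh tooth geometry, m = 1.839, N1 = 43, N2 = 34
base radii: r_b1 = 36.641336, r_b2 = 28.972219
tip radii: r_a1 = 42.114939, r_a2 = 32.618343
inv(α') = inv(22.070°) + 2·(+0.401-0.263)·tan α/(43+34) = 0.02170722  ⇒  α' = 22.56416°
a' = a·cos α / cos α' = 70.8015·cos 22.070°/cos 22.56416° = 71.052602
action lengths: √(r_a1²−r_b1²) = 20.762480, √(r_a2²−r_b2²) = 14.985554
base pitch p_b = π·m·cos α = 5.354054
CR = (20.762480 + 14.985554 − 71.052602·sin 22.56416°)/5.354054 = 1.584573
contact ratio ≈ 1.5846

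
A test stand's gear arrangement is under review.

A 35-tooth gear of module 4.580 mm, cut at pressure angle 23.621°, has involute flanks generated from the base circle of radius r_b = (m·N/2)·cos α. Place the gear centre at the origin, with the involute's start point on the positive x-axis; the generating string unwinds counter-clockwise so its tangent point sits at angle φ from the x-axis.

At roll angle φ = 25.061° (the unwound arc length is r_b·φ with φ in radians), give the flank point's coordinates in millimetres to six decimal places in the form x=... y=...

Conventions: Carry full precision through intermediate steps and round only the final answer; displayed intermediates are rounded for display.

class = single-mesh tooth geometry [base-circle involute, m = 4.580, 35T]
pitch radius r_p = m·N/2 = 4.580·35/2 = 80.150000
base radius r_b = r_p·cos α = 80.150000·cos 23.621° = 73.434707
roll angle φ = 25.061° = 0.43739696 rad
x = r_b·(cos φ + φ·sin φ) = 80.126901
y = r_b·(sin φ − φ·cos φ) = 2.009444

x=80.126901 y=2.009444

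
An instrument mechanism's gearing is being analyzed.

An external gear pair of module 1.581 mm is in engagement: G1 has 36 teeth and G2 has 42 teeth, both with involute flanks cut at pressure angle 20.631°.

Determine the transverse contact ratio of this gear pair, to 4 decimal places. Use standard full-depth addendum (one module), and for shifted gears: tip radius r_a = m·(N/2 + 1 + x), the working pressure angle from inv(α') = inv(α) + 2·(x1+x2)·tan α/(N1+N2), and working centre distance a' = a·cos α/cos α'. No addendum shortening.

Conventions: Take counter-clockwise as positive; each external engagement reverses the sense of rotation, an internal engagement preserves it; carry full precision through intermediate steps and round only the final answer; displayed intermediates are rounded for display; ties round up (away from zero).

1.6778

single-mesh involute tooth geometry (36T engaging 42T at module 1.581)
base radii: r_b1 = 26.632961, r_b2 = 31.071788
tip radii: r_a1 = 30.039000, r_a2 = 34.782000
no profile shift: α' = α, a' = a
action lengths: √(r_a1²−r_b1²) = 13.893412, √(r_a2²−r_b2²) = 15.631108
base pitch p_b = π·m·cos α = 4.648329
CR = (13.893412 + 15.631108 − 61.659000·sin 20.63100°)/4.648329 = 1.677827
contact ratio ≈ 1.6778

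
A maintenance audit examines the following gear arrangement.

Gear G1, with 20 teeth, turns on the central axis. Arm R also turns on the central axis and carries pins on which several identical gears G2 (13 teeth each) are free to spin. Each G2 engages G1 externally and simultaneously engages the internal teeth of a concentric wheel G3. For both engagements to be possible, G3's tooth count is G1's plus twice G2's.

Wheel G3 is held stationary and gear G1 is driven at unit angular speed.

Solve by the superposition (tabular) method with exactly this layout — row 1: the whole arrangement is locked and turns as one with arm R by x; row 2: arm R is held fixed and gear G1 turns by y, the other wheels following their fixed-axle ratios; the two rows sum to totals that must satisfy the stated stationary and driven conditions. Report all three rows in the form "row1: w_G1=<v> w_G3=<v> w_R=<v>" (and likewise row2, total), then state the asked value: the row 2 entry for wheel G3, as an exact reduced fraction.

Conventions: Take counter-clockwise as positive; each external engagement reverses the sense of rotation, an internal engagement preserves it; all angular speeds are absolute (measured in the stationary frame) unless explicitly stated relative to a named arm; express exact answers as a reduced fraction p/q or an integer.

planetary set (20T centre, 13T on arm, 46T internal) — Willis relation
row 1: whole set turns with the arm by x
row 2 — arm fixed, fixed-axis ratios: sun y, ring −(20/46)·y, arm 0
boundary: total ω_ring = x − (20/46)·y = 0 and total ω_sun = x + y = 1  ⇒  y = 23/33, x = 10/33
row 2 ring = −(20/46)·23/33 = -10/33
totals (row 1 + row 2): sun 10/33 + 23/33 = 1, ring 10/33 + (-10/33) = 0, arm 10/33 + 0 = 10/33
asked cell (row2, ring) = -10/33

row1: w_G1=10/33 w_G3=10/33 w_R=10/33
row2: w_G1=23/33 w_G3=-10/33 w_R=0
total: w_G1=1 w_G3=0 w_R=10/33
asked value: -10/33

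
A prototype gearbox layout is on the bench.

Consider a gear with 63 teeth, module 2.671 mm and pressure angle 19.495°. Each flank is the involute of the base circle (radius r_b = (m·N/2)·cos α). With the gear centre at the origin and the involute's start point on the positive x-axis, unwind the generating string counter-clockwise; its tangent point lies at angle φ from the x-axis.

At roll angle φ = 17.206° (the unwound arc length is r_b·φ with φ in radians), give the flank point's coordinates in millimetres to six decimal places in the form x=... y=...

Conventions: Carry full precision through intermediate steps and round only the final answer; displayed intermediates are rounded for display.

recognized (one wheel, involute flank): single-mesh tooth geometry, m = 2.671, N = 63
pitch radius r_p = m·N/2 = 2.671·63/2 = 84.136500
base radius r_b = r_p·cos α = 84.136500·cos 19.495° = 79.313006
roll angle φ = 17.206° = 0.30030135 rad
x = r_b·(cos φ + φ·sin φ) = 82.809041
y = r_b·(sin φ − φ·cos φ) = 0.709534

x=82.809041 y=0.709534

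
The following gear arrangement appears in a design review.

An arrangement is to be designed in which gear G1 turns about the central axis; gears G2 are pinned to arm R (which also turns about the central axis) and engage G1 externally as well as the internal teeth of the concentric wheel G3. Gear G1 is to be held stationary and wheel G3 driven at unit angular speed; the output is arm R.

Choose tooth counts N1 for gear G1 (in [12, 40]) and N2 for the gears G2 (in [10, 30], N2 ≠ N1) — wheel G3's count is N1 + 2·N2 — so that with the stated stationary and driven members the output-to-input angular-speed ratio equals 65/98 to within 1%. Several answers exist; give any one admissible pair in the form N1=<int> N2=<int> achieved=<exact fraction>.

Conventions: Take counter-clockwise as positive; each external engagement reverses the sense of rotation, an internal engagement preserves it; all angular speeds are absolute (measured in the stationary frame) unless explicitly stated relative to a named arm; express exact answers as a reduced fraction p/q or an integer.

planetary set to be sized for 65/98 (Willis relation)
Willis with ω_sun = 0: ω_arm/ω_ring = N3/(N1+N3); set equal to 65/98  ⇒  N3/N1 = (65/98)/(1 − 65/98) = 65/33
N3 = N1 + 2·N2  ⇒  N2/N1 = (N3/N1 − 1)/2 = (65/33 − 1)/2 = 16/33
smallest multiple with N1 ≥ 12 and N2 ≥ 10: k = 1  ⇒  N1 = 1·33 = 33, N2 = 1·16 = 16 (N1 ≤ 40, N2 ≤ 30, N2 ≠ N1 ✓), N3 = 33 + 2·16 = 65
check: N3/(N1+N3) with N1 = 33, N3 = 65 gives 65/98; |achieved − target| = 0 ≤ 13/1960 ✓

N1=33 N2=16 achieved=65/98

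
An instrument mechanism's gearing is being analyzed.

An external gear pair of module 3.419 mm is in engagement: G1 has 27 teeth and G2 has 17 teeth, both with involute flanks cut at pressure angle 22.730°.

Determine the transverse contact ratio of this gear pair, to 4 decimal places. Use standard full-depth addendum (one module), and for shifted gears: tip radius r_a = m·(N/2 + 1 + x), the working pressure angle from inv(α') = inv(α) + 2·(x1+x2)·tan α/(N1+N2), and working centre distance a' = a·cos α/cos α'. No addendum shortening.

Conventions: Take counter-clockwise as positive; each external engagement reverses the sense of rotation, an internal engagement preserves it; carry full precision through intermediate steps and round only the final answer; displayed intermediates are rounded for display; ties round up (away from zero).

1.4823

topology: single-mesh involute geometry — m = 3.419, 27T/17T pair
base radii: r_b1 = 42.571797, r_b2 = 26.804465
tip radii: r_a1 = 49.575500, r_a2 = 32.480500
no profile shift: α' = α, a' = a
action lengths: √(r_a1²−r_b1²) = 25.404179, √(r_a2²−r_b2²) = 18.344033
base pitch p_b = π·m·cos α = 9.906907
CR = (25.404179 + 18.344033 − 75.218000·sin 22.73000°)/9.906907 = 1.482279
contact ratio ≈ 1.4823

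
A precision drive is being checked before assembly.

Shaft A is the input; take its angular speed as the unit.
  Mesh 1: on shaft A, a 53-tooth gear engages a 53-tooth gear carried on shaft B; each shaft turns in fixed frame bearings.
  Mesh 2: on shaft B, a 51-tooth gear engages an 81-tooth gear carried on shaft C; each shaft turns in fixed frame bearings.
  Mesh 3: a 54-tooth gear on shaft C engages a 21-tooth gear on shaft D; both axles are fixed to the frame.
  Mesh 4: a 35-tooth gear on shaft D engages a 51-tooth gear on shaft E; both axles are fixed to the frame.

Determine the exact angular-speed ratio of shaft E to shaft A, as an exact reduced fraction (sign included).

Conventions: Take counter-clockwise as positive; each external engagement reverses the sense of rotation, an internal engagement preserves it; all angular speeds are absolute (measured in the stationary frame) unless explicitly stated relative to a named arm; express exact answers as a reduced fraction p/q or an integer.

class = fixed-axis compound train [4 meshes; 4 ratios multiply, 4 sense flips]
mesh 1 [53T→53T]: running ratio 1, sense −
mesh 2 [51T→81T]: running ratio 17/27, sense +
mesh 3 [54T→21T]: running ratio 34/21, sense −
mesh 4 [35T→51T]: running ratio 10/9, sense +
ω_out/ω_in = 10/9

10/9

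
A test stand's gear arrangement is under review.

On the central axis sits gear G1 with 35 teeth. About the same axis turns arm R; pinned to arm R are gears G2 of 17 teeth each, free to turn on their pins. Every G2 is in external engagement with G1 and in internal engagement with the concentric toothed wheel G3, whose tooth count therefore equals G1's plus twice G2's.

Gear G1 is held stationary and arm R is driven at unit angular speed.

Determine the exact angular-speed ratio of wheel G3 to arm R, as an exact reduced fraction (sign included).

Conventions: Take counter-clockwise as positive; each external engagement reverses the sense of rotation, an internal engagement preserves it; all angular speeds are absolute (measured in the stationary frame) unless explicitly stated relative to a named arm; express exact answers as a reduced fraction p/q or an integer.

class = planetary set [G3 = 35+2·17 = 69; Willis about the carrier]
ring teeth: 35 + 2·17 = 69
35(ω_sun−ω_arm) = −69(ω_ring−ω_arm),  ω_sun = 0, ω_arm = 1
ω_ring = 1 − (35/69)(0−1) = 104/69
ω_out/ω_in = 104/69

104/69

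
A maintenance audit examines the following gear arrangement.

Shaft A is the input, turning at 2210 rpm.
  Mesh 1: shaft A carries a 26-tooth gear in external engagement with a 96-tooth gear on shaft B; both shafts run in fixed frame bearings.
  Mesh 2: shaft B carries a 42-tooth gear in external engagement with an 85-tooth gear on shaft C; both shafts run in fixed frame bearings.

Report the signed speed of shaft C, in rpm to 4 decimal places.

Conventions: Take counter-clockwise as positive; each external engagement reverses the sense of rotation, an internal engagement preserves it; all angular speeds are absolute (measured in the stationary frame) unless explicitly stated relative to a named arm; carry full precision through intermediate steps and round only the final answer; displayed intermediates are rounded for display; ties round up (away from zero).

topology: fixed-axis compound train — 2 meshes, A→C
mesh 1 [26T→96T]: ω = 2210.0000×26/96 = 598.5417 rpm, sense flips to −
mesh 2 [42T→85T]: ω = 598.5417×42/85 = 295.7500 rpm, sense flips to +
signed output speed = +295.7500 rpm

+295.7500 rpm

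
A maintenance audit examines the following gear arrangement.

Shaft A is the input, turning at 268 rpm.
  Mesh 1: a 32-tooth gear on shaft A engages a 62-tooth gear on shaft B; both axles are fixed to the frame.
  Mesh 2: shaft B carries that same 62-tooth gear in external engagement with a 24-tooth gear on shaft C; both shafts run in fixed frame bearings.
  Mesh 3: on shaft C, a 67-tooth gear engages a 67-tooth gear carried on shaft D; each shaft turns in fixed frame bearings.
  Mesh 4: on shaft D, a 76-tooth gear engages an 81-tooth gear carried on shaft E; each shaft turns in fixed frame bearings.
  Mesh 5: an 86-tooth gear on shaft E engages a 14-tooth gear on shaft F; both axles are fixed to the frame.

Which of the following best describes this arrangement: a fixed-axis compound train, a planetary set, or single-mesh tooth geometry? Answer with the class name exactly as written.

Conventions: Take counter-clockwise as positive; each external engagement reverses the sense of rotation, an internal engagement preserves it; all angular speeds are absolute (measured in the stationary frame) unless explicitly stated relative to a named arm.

class = fixed-axis compound train [5 meshes; 5 ratios multiply, 5 sense flips]
classification: fixed-axis compound train

fixed-axis compound train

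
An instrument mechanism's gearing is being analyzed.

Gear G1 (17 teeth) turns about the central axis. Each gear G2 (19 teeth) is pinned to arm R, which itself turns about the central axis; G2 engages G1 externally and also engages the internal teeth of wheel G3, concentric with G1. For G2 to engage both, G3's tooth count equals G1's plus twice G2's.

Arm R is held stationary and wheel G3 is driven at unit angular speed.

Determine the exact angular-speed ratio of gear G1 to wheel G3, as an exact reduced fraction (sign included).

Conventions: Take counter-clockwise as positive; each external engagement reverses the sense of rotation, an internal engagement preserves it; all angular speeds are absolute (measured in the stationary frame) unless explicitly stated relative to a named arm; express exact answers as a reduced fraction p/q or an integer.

-55/17

topology: planetary set — G1 17T / G2 19T / G3 55T, arm = carrier (Willis)
ring teeth: 17 + 2·19 = 55
17(ω_sun−ω_arm) = −55(ω_ring−ω_arm),  ω_arm = 0, ω_ring = 1
ω_sun = 0 − (55/17)(1−0) = -55/17
ω_out/ω_in = -55/17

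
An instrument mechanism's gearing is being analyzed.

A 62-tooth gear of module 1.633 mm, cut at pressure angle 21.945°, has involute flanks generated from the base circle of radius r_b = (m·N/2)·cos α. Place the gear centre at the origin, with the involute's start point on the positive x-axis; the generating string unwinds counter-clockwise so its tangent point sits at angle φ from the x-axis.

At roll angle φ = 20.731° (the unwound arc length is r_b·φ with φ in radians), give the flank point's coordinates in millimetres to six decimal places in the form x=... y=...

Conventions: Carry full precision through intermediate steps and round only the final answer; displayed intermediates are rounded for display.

x=49.928742 y=0.731741

topology: single-mesh involute geometry — m = 1.633, N = 62
pitch radius r_p = m·N/2 = 1.633·62/2 = 50.623000
base radius r_b = r_p·cos α = 50.623000·cos 21.945° = 46.955010
roll angle φ = 20.731° = 0.36182421 rad
x = r_b·(cos φ + φ·sin φ) = 49.928742
y = r_b·(sin φ − φ·cos φ) = 0.731741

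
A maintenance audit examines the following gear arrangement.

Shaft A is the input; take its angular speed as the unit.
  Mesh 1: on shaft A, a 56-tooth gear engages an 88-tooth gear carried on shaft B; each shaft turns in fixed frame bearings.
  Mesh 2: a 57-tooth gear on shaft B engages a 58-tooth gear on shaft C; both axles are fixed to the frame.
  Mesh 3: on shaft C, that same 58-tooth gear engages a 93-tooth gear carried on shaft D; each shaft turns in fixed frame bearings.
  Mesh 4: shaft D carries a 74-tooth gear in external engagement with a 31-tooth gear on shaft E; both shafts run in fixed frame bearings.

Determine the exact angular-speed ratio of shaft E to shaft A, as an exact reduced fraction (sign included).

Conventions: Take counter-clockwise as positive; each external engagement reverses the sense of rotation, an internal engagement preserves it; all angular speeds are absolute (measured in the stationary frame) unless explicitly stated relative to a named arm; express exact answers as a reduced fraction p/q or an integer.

class = fixed-axis compound train [4 meshes; 4 ratios multiply, 4 sense flips]
mesh 1 [56T→88T]: running ratio 7/11, sense −
mesh 2 [57T→58T]: running ratio 399/638, sense +
mesh 3 [58T→93T]: running ratio 133/341, sense −
mesh 4 [74T→31T]: running ratio 9842/10571, sense +
ω_out/ω_in = 9842/10571

9842/10571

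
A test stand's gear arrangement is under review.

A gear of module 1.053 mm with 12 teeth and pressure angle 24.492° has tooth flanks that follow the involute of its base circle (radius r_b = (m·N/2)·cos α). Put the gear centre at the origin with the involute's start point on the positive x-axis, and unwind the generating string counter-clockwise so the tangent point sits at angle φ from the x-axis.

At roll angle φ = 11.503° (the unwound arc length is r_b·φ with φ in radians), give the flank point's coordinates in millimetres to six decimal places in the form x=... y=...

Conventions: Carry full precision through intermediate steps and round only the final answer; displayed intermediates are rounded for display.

x=5.864208 y=0.015446

topology: single-mesh involute geometry — m = 1.053, N = 12
pitch radius r_p = m·N/2 = 1.053·12/2 = 6.318000
base radius r_b = r_p·cos α = 6.318000·cos 24.492° = 5.749501
roll angle φ = 11.503° = 0.20076522 rad
x = r_b·(cos φ + φ·sin φ) = 5.864208
y = r_b·(sin φ − φ·cos φ) = 0.015446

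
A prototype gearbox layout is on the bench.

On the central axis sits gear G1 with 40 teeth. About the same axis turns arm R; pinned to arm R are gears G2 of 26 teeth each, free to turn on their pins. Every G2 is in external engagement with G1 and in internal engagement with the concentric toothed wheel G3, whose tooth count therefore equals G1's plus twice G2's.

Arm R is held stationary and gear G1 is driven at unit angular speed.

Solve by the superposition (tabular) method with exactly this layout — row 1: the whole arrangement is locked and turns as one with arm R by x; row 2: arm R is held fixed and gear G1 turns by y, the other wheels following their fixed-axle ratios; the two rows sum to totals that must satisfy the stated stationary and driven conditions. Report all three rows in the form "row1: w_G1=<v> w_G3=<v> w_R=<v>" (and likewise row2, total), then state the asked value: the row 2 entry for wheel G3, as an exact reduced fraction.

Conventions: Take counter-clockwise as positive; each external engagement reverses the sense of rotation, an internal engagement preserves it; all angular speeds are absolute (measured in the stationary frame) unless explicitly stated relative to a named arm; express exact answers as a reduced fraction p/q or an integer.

topology: planetary set — G1 40T / G2 26T / G3 92T, arm = carrier (Willis)
row 1 — lock + rotate with arm: ω_sun = ω_ring = ω_arm = x
row 2 (arm held, sun turns y): ω_ring = −(40/92)·y, ω_arm = 0
boundary: total ω_arm = x = 0 and total ω_sun = x + y = 1  ⇒  y = 1, x = 0
row 2 ring = −(40/92)·1 = -10/23
totals (row 1 + row 2): sun 0 + 1 = 1, ring 0 + (-10/23) = -10/23, arm 0 + 0 = 0
asked cell (row2, ring) = -10/23

row1: w_G1=0 w_G3=0 w_R=0
row2: w_G1=1 w_G3=-10/23 w_R=0
total: w_G1=1 w_G3=-10/23 w_R=0
asked value: -10/23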